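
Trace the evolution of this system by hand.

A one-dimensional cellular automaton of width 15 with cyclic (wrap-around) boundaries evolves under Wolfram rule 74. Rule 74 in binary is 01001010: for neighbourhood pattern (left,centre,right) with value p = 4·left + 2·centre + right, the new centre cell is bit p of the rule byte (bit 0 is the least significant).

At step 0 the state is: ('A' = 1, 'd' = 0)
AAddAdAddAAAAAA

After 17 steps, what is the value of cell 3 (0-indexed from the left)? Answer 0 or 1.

0

step 0: AAddAdAddAAAAAA
step 1: dAdAddddAAddddd
step 2: AddddddAAAddddd
step 3: ddddddAAdAddddA
step 4: dddddAAAdddddAd
step 5: ddddAAdAddddAdd
step 6: dddAAAdddddAddd
step 7: ddAAdAddddAdddd
step 8: dAAAdddddAddddd
step 9: AAdAddddAdddddd
step 10: AAdddddAddddddA
step 11: dAddddAddddddAA
step 12: dddddAddddddAAA
step 13: ddddAddddddAAdA
step 14: dddAddddddAAAdd
step 15: ddAddddddAAdAdd
step 16: dAddddddAAAdddd
step 17: AddddddAAdAdddd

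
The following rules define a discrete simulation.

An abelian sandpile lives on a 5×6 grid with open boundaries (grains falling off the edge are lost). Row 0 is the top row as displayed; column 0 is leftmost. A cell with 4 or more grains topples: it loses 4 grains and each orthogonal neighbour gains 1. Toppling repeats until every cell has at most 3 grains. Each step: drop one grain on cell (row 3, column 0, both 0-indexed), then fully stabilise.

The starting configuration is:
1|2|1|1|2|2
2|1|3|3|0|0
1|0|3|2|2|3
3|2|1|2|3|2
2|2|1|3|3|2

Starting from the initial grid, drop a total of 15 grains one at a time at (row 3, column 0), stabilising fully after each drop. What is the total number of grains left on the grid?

59

[0] 1|2|1|1|2|2
2|1|3|3|0|0
1|0|3|2|2|3
3|2|1|2|3|2
2|2|1|3|3|2
[1] 1|2|1|1|2|2
2|1|3|3|0|0
2|0|3|2|2|3
0|3|1|2|3|2
3|2|1|3|3|2
[2] 1|2|1|1|2|2
2|1|3|3|0|0
2|0|3|2|2|3
1|3|1|2|3|2
3|2|1|3|3|2
[3] 1|2|1|1|2|2
2|1|3|3|0|0
2|0|3|2|2|3
2|3|1|2|3|2
3|2|1|3|3|2
[4] 1|2|1|1|2|2
2|1|3|3|0|0
2|0|3|2|2|3
3|3|1|2|3|2
3|2|1|3|3|2
[5] 1|2|1|1|2|2
2|1|3|3|0|0
3|1|3|2|2|3
2|1|2|2|3|2
1|0|2|3|3|2
[6] 1|2|1|1|2|2
2|1|3|3|0|0
3|1|3|2|2|3
3|1|2|2|3|2
1|0|2|3|3|2
[7] 1|2|1|1|2|2
3|1|3|3|0|0
0|2|3|2|2|3
1|2|2|2|3|2
2|0|2|3|3|2
[8] 1|2|1|1|2|2
3|1|3|3|0|0
0|2|3|2|2|3
2|2|2|2|3|2
2|0|2|3|3|2
[9] 1|2|1|1|2|2
3|1|3|3|0|0
0|2|3|2|2|3
3|2|2|2|3|2
2|0|2|3|3|2
[10] 1|2|1|1|2|2
3|1|3|3|0|0
1|2|3|2|2|3
0|3|2|2|3|2
3|0|2|3|3|2
[11] 1|2|1|1|2|2
3|1|3|3|0|0
1|2|3|2|2|3
1|3|2|2|3|2
3|0|2|3|3|2
[12] 1|2|1|1|2|2
3|1|3|3|0|0
1|2|3|2|2|3
2|3|2|2|3|2
3|0|2|3|3|2
[13] 1|2|1|1|2|2
3|1|3|3|0|0
1|2|3|2|2|3
3|3|2|2|3|2
3|0|2|3|3|2
[14] 1|2|1|1|2|2
3|1|3|3|0|0
2|3|3|2|2|3
2|0|3|2|3|2
0|2|2|3|3|2
[15] 1|2|1|1|2|2
3|1|3|3|0|0
2|3|3|2|2|3
3|0|3|2|3|2
0|2|2|3|3|2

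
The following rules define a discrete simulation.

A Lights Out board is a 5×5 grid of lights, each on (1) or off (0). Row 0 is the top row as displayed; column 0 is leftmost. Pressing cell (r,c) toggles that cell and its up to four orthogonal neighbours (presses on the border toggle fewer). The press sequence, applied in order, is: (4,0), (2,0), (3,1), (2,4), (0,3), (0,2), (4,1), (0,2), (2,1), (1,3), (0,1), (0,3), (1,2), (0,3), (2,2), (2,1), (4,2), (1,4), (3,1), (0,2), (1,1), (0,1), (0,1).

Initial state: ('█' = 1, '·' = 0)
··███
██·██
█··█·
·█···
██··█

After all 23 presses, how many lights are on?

12

gen 0: ··███
██·██
█··█·
·█···
██··█
gen 1: ··███
██·██
█··█·
██···
····█
gen 2: ··███
·█·██
·█·█·
·█···
····█
gen 3: ··███
·█·██
···█·
█·█··
·█··█
gen 4: ··███
·█·█·
····█
█·█·█
·█··█
gen 5: ·····
·█···
····█
█·█·█
·█··█
gen 6: ·███·
·██··
····█
█·█·█
·█··█
gen 7: ·███·
·██··
····█
███·█
█·█·█
gen 8: ·····
·█···
····█
███·█
█·█·█
gen 9: ·····
·····
███·█
█·█·█
█·█·█
gen 10: ···█·
··███
█████
█·█·█
█·█·█
gen 11: ████·
·████
█████
█·█·█
█·█·█
gen 12: ██··█
·██·█
█████
█·█·█
█·█·█
gen 13: ███·█
···██
██·██
█·█·█
█·█·█
gen 14: ██·█·
····█
██·██
█·█·█
█·█·█
gen 15: ██·█·
··█·█
█·█·█
█···█
█·█·█
gen 16: ██·█·
·██·█
·█··█
██··█
█·█·█
gen 17: ██·█·
·██·█
·█··█
███·█
██·██
gen 18: ██·██
·███·
·█···
███·█
██·██
gen 19: ██·██
·███·
·····
····█
█··██
gen 20: █·█·█
·█·█·
·····
····█
█··██
gen 21: ███·█
█·██·
·█···
····█
█··██
gen 22: ····█
████·
·█···
····█
█··██
gen 23: ███·█
█·██·
·█···
····█
█··██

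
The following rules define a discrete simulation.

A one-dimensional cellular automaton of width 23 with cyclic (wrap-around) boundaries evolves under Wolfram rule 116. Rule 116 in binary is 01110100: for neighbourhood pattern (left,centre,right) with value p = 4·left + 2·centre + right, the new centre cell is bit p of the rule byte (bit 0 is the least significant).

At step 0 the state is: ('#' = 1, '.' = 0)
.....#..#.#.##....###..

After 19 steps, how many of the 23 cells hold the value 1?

k=0  .....#..#.#.##....###..
k=1  .....##.####.##.....##.
k=2  ......##...##.##.....##
k=3  #......##...##.##.....#
k=4  ##......##...##.##.....
k=5  .##......##...##.##....
k=6  ..##......##...##.##...
k=7  ...##......##...##.##..
k=8  ....##......##...##.##.
k=9  .....##......##...##.##
k=10  #.....##......##...##.#
k=11  ##.....##......##...##.
k=12  .##.....##......##...##
k=13  #.##.....##......##...#
k=14  ##.##.....##......##...
k=15  .##.##.....##......##..
k=16  ..##.##.....##......##.
k=17  ...##.##.....##......##
k=18  #...##.##.....##......#
k=19  ##...##.##.....##......

8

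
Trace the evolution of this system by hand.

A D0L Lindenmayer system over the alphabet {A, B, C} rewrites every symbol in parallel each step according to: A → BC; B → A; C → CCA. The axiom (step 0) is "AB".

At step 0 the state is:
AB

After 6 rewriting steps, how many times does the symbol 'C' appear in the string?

124

k=0  AB
k=1  BCA
k=2  ACCABC
k=3  BCCCACCABCACCA
k=4  ACCACCACCABCCCACCABCACCABCCCACCABC
k=5  BCCCACCABCCCACCABCCCACCABCACCACCACCABCCCACCABCACCABCCCACCABCACCACCACCABCCCACCABCACCA
k=6  ACCACCACCABCCCACCABCACCACCACCABCCCACCABCACCACCACCABCCCACCA…CCACCABCCCACCABCCCACCABCACCACCACCABCCCACCABCACCABCCCACCABC  (len 208)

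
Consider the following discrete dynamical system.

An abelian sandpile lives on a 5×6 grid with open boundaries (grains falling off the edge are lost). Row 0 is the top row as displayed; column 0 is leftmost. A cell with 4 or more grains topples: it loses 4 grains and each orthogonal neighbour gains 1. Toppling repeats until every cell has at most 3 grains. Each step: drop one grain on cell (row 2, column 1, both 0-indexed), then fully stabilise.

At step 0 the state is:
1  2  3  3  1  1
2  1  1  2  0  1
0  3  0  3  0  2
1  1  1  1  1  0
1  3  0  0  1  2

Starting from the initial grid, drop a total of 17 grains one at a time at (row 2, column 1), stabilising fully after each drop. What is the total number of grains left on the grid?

47

t=0: 1  2  3  3  1  1
2  1  1  2  0  1
0  3  0  3  0  2
1  1  1  1  1  0
1  3  0  0  1  2
t=1: 1  2  3  3  1  1
2  2  1  2  0  1
1  0  1  3  0  2
1  2  1  1  1  0
1  3  0  0  1  2
t=2: 1  2  3  3  1  1
2  2  1  2  0  1
1  1  1  3  0  2
1  2  1  1  1  0
1  3  0  0  1  2
t=3: 1  2  3  3  1  1
2  2  1  2  0  1
1  2  1  3  0  2
1  2  1  1  1  0
1  3  0  0  1  2
t=4: 1  2  3  3  1  1
2  2  1  2  0  1
1  3  1  3  0  2
1  2  1  1  1  0
1  3  0  0  1  2
t=5: 1  2  3  3  1  1
2  3  1  2  0  1
2  0  2  3  0  2
1  3  1  1  1  0
1  3  0  0  1  2
t=6: 1  2  3  3  1  1
2  3  1  2  0  1
2  1  2  3  0  2
1  3  1  1  1  0
1  3  0  0  1  2
t=7: 1  2  3  3  1  1
2  3  1  2  0  1
2  2  2  3  0  2
1  3  1  1  1  0
1  3  0  0  1  2
t=8: 1  2  3  3  1  1
2  3  1  2  0  1
2  3  2  3  0  2
1  3  1  1  1  0
1  3  0  0  1  2
t=9: 1  3  3  3  1  1
3  0  2  2  0  1
3  2  3  3  0  2
2  1  2  1  1  0
2  0  1  0  1  2
t=10: 1  3  3  3  1  1
3  0  2  2  0  1
3  3  3  3  0  2
2  1  2  1  1  0
2  0  1  0  1  2
t=11: 2  3  3  3  1  1
0  2  3  3  0  1
1  2  1  0  1  2
3  2  3  2  1  0
2  0  1  0  1  2
t=12: 2  3  3  3  1  1
0  2  3  3  0  1
1  3  1  0  1  2
3  2  3  2  1  0
2  0  1  0  1  2
t=13: 2  3  3  3  1  1
0  3  3  3  0  1
2  0  2  0  1  2
3  3  3  2  1  0
2  0  1  0  1  2
t=14: 2  3  3  3  1  1
0  3  3  3  0  1
2  1  2  0  1  2
3  3  3  2  1  0
2  0  1  0  1  2
t=15: 2  3  3  3  1  1
0  3  3  3  0  1
2  2  2  0  1  2
3  3  3  2  1  0
2  0  1  0  1  2
t=16: 2  3  3  3  1  1
0  3  3  3  0  1
2  3  2  0  1  2
3  3  3  2  1  0
2  0  1  0  1  2
t=17: 3  1  2  1  2  1
2  3  3  1  1  1
1  0  2  2  1  2
1  3  1  3  1  0
3  1  2  0  1  2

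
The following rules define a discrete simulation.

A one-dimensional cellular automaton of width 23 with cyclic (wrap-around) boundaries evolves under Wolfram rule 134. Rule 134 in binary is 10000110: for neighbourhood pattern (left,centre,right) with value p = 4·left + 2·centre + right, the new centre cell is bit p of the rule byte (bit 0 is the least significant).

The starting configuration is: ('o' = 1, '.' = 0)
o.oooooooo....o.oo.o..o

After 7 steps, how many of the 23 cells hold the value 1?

0) o.oooooooo....o.oo.o..o
1) ...oooooo....oo....o.o.
2) ..o.oooo....o.....oo.o.
3) .oo..oo....oo....o...o.
4) o...o.....o.....oo..oo.
5) o..oo....oo....o...o...
6) o.o.....o.....oo..oo..o
7) ..o....oo....o...o...o.

6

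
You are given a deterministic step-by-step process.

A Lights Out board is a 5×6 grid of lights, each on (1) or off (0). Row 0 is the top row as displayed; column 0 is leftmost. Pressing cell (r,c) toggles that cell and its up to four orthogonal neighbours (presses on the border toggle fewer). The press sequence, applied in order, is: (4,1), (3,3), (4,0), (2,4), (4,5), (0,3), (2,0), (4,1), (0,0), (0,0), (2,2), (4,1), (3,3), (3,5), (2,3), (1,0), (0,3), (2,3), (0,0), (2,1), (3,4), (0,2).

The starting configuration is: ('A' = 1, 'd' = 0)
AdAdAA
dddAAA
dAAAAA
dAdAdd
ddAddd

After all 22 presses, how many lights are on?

k=0  AdAdAA
dddAAA
dAAAAA
dAdAdd
ddAddd
k=1  AdAdAA
dddAAA
dAAAAA
dddAdd
AAdddd
k=2  AdAdAA
dddAAA
dAAdAA
ddAdAd
AAdAdd
k=3  AdAdAA
dddAAA
dAAdAA
AdAdAd
dddAdd
k=4  AdAdAA
dddAdA
dAAAdd
AdAddd
dddAdd
k=5  AdAdAA
dddAdA
dAAAdd
AdAddA
dddAAA
k=6  AddAdA
dddddA
dAAAdd
AdAddA
dddAAA
k=7  AddAdA
AddddA
AdAAdd
ddAddA
dddAAA
k=8  AddAdA
AddddA
AdAAdd
dAAddA
AAAAAA
k=9  dAdAdA
dddddA
AdAAdd
dAAddA
AAAAAA
k=10  AddAdA
AddddA
AdAAdd
dAAddA
AAAAAA
k=11  AddAdA
AdAddA
AAdddd
dAdddA
AAAAAA
k=12  AddAdA
AdAddA
AAdddd
dddddA
dddAAA
k=13  AddAdA
AdAddA
AAdAdd
ddAAAA
ddddAA
k=14  AddAdA
AdAddA
AAdAdA
ddAAdd
ddddAd
k=15  AddAdA
AdAAdA
AAAdAA
ddAddd
ddddAd
k=16  dddAdA
dAAAdA
dAAdAA
ddAddd
ddddAd
k=17  ddAdAA
dAAddA
dAAdAA
ddAddd
ddddAd
k=18  ddAdAA
dAAAdA
dAdAdA
ddAAdd
ddddAd
k=19  AAAdAA
AAAAdA
dAdAdA
ddAAdd
ddddAd
k=20  AAAdAA
AdAAdA
AdAAdA
dAAAdd
ddddAd
k=21  AAAdAA
AdAAdA
AdAAAA
dAAdAA
dddddd
k=22  AddAAA
AddAdA
AdAAAA
dAAdAA
dddddd

16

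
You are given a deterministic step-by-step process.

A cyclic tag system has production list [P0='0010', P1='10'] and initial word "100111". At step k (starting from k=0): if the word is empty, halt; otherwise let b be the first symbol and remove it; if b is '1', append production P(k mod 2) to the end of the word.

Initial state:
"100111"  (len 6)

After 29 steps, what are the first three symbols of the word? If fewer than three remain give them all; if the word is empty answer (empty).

000

0) "100111"  (len 6)
1) "001110010"  (len 9)
2) "01110010"  (len 8)
3) "1110010"  (len 7)
4) "11001010"  (len 8)
5) "10010100010"  (len 11)
6) "001010001010"  (len 12)
7) "01010001010"  (len 11)
8) "1010001010"  (len 10)
9) "0100010100010"  (len 13)
10) "100010100010"  (len 12)
11) "000101000100010"  (len 15)
12) "00101000100010"  (len 14)
13) "0101000100010"  (len 13)
14) "101000100010"  (len 12)
15) "010001000100010"  (len 15)
16) "10001000100010"  (len 14)
17) "00010001000100010"  (len 17)
18) "0010001000100010"  (len 16)
19) "010001000100010"  (len 15)
20) "10001000100010"  (len 14)
21) "00010001000100010"  (len 17)
22) "0010001000100010"  (len 16)
23) "010001000100010"  (len 15)
24) "10001000100010"  (len 14)
25) "00010001000100010"  (len 17)
26) "0010001000100010"  (len 16)
27) "010001000100010"  (len 15)
28) "10001000100010"  (len 14)
29) "00010001000100010"  (len 17)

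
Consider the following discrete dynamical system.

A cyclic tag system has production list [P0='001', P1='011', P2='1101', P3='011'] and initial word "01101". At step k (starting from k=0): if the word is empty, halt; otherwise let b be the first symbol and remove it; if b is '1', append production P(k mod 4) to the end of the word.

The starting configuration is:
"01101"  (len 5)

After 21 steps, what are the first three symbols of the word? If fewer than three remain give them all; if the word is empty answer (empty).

100

step 0: "01101"  (len 5)
step 1: "1101"  (len 4)
step 2: "101011"  (len 6)
step 3: "010111101"  (len 9)
step 4: "10111101"  (len 8)
step 5: "0111101001"  (len 10)
step 6: "111101001"  (len 9)
step 7: "111010011101"  (len 12)
step 8: "11010011101011"  (len 14)
step 9: "1010011101011001"  (len 16)
step 10: "010011101011001011"  (len 18)
step 11: "10011101011001011"  (len 17)
step 12: "0011101011001011011"  (len 19)
step 13: "011101011001011011"  (len 18)
step 14: "11101011001011011"  (len 17)
step 15: "11010110010110111101"  (len 20)
step 16: "1010110010110111101011"  (len 22)
step 17: "010110010110111101011001"  (len 24)
step 18: "10110010110111101011001"  (len 23)
step 19: "01100101101111010110011101"  (len 26)
step 20: "1100101101111010110011101"  (len 25)
step 21: "100101101111010110011101001"  (len 27)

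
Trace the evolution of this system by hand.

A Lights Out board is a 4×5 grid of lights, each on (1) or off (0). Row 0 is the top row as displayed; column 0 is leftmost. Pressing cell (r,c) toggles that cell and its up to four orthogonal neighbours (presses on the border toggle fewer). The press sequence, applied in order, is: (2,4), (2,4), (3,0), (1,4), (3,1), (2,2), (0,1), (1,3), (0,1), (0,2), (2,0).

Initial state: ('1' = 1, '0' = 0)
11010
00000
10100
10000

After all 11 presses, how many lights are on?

k=0  11010
00000
10100
10000
k=1  11010
00001
10111
10001
k=2  11010
00000
10100
10000
k=3  11010
00000
00100
01000
k=4  11011
00011
00101
01000
k=5  11011
00011
01101
10100
k=6  11011
00111
00011
10000
k=7  00111
01111
00011
10000
k=8  00101
01000
00001
10000
k=9  11001
00000
00001
10000
k=10  10111
00100
00001
10000
k=11  10111
10100
11001
00000

9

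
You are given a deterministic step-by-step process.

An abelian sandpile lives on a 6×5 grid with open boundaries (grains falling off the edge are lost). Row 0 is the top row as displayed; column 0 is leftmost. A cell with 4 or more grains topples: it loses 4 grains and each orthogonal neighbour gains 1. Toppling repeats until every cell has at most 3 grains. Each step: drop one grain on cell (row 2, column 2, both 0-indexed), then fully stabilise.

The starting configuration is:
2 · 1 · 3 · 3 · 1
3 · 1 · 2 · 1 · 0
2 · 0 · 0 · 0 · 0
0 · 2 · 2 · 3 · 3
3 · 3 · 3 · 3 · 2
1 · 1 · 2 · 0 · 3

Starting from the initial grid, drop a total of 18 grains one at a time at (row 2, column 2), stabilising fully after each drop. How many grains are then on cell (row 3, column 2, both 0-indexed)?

2

gen 0: 2 · 1 · 3 · 3 · 1
3 · 1 · 2 · 1 · 0
2 · 0 · 0 · 0 · 0
0 · 2 · 2 · 3 · 3
3 · 3 · 3 · 3 · 2
1 · 1 · 2 · 0 · 3
gen 1: 2 · 1 · 3 · 3 · 1
3 · 1 · 2 · 1 · 0
2 · 0 · 1 · 0 · 0
0 · 2 · 2 · 3 · 3
3 · 3 · 3 · 3 · 2
1 · 1 · 2 · 0 · 3
gen 2: 2 · 1 · 3 · 3 · 1
3 · 1 · 2 · 1 · 0
2 · 0 · 2 · 0 · 0
0 · 2 · 2 · 3 · 3
3 · 3 · 3 · 3 · 2
1 · 1 · 2 · 0 · 3
gen 3: 2 · 1 · 3 · 3 · 1
3 · 1 · 2 · 1 · 0
2 · 0 · 3 · 0 · 0
0 · 2 · 2 · 3 · 3
3 · 3 · 3 · 3 · 2
1 · 1 · 2 · 0 · 3
gen 4: 2 · 1 · 3 · 3 · 1
3 · 1 · 3 · 1 · 0
2 · 1 · 0 · 1 · 0
0 · 2 · 3 · 3 · 3
3 · 3 · 3 · 3 · 2
1 · 1 · 2 · 0 · 3
gen 5: 2 · 1 · 3 · 3 · 1
3 · 1 · 3 · 1 · 0
2 · 1 · 1 · 1 · 0
0 · 2 · 3 · 3 · 3
3 · 3 · 3 · 3 · 2
1 · 1 · 2 · 0 · 3
gen 6: 2 · 1 · 3 · 3 · 1
3 · 1 · 3 · 1 · 0
2 · 1 · 2 · 1 · 0
0 · 2 · 3 · 3 · 3
3 · 3 · 3 · 3 · 2
1 · 1 · 2 · 0 · 3
gen 7: 2 · 1 · 3 · 3 · 1
3 · 1 · 3 · 1 · 0
2 · 1 · 3 · 1 · 0
0 · 2 · 3 · 3 · 3
3 · 3 · 3 · 3 · 2
1 · 1 · 2 · 0 · 3
gen 8: 2 · 2 · 1 · 0 · 2
3 · 2 · 1 · 3 · 0
2 · 3 · 2 · 3 · 1
2 · 0 · 3 · 2 · 1
0 · 2 · 2 · 2 · 1
2 · 2 · 3 · 2 · 0
gen 9: 2 · 2 · 1 · 0 · 2
3 · 2 · 1 · 3 · 0
2 · 3 · 3 · 3 · 1
2 · 0 · 3 · 2 · 1
0 · 2 · 2 · 2 · 1
2 · 2 · 3 · 2 · 0
gen 10: 2 · 2 · 1 · 1 · 2
3 · 3 · 3 · 0 · 1
3 · 0 · 3 · 2 · 2
2 · 2 · 1 · 0 · 2
0 · 2 · 3 · 3 · 1
2 · 2 · 3 · 2 · 0
gen 11: 3 · 3 · 2 · 1 · 2
1 · 1 · 1 · 1 · 1
0 · 3 · 1 · 3 · 2
3 · 2 · 2 · 0 · 2
0 · 2 · 3 · 3 · 1
2 · 2 · 3 · 2 · 0
gen 12: 3 · 3 · 2 · 1 · 2
1 · 1 · 1 · 1 · 1
0 · 3 · 2 · 3 · 2
3 · 2 · 2 · 0 · 2
0 · 2 · 3 · 3 · 1
2 · 2 · 3 · 2 · 0
gen 13: 3 · 3 · 2 · 1 · 2
1 · 1 · 1 · 1 · 1
0 · 3 · 3 · 3 · 2
3 · 2 · 2 · 0 · 2
0 · 2 · 3 · 3 · 1
2 · 2 · 3 · 2 · 0
gen 14: 3 · 3 · 2 · 1 · 2
1 · 2 · 2 · 2 · 1
1 · 0 · 2 · 0 · 3
3 · 3 · 3 · 1 · 2
0 · 2 · 3 · 3 · 1
2 · 2 · 3 · 2 · 0
gen 15: 3 · 3 · 2 · 1 · 2
1 · 2 · 2 · 2 · 1
1 · 0 · 3 · 0 · 3
3 · 3 · 3 · 1 · 2
0 · 2 · 3 · 3 · 1
2 · 2 · 3 · 2 · 0
gen 16: 3 · 3 · 2 · 1 · 2
1 · 2 · 3 · 2 · 1
2 · 2 · 1 · 1 · 3
0 · 2 · 2 · 3 · 2
2 · 1 · 3 · 1 · 2
3 · 0 · 2 · 0 · 1
gen 17: 3 · 3 · 2 · 1 · 2
1 · 2 · 3 · 2 · 1
2 · 2 · 2 · 1 · 3
0 · 2 · 2 · 3 · 2
2 · 1 · 3 · 1 · 2
3 · 0 · 2 · 0 · 1
gen 18: 3 · 3 · 2 · 1 · 2
1 · 2 · 3 · 2 · 1
2 · 2 · 3 · 1 · 3
0 · 2 · 2 · 3 · 2
2 · 1 · 3 · 1 · 2
3 · 0 · 2 · 0 · 1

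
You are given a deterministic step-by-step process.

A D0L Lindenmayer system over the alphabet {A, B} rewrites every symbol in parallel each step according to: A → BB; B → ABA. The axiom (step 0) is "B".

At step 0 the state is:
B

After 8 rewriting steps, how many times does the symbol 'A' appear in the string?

k=0  B
k=1  ABA
k=2  BBABABB
k=3  ABAABABBABABBABAABA
k=4  BBABABBBBABABBABAABABBABABBABAABABBABABBBBABABB
k=5  ABAABABBABABBABAABAABAABABBABABBABAABABBABABBBBABABBABAABA…ABAABABBABABBBBABABBABAABABBABABBABAABAABAABABBABABBABAABA  (len 123)
k=6  BBABABBBBABABBABAABABBABABBABAABABBABABBBBABABBBBABABBBBAB…BABBBBABABBBBABABBBBABABBABAABABBABABBABAABABBABABBBBABABB  (len 311)
k=7  ABAABABBABABBABAABAABAABABBABABBABAABABBABABBBBABABBABAABA…ABAABABBABABBBBABABBABAABABBABABBABAABAABAABABBABABBABAABA  (len 803)
k=8  BBABABBBBABABBABAABABBABABBABAABABBABABBBBABABBBBABABBBBAB…BABBBBABABBBBABABBBBABABBABAABABBABABBABAABABBABABBBBABABB  (len 2047)

882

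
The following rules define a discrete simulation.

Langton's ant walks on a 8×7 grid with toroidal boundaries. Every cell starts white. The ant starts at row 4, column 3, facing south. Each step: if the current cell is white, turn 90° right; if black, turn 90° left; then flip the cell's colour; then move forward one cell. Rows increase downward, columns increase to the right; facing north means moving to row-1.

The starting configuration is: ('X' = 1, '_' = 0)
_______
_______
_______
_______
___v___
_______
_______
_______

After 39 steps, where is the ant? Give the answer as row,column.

1,3

[0] _______
_______
_______
_______
___v___
_______
_______
_______
[1] _______
_______
_______
_______
__<X___
_______
_______
_______
[2] _______
_______
_______
__^____
__XX___
_______
_______
_______
[3] _______
_______
_______
__X>___
__XX___
_______
_______
_______
[4] _______
_______
_______
__XX___
__Xv___
_______
_______
_______
[5] _______
_______
_______
__XX___
__X_>__
_______
_______
_______
[6] _______
_______
_______
__XX___
__X_X__
____v__
_______
_______
[7] _______
_______
_______
__XX___
__X_X__
___<X__
_______
_______
[8] _______
_______
_______
__XX___
__X^X__
___XX__
_______
_______
[9] _______
_______
_______
__XX___
__XX>__
___XX__
_______
_______
[10] _______
_______
_______
__XX^__
__XX___
___XX__
_______
_______
[11] _______
_______
_______
__XXX>_
__XX___
___XX__
_______
_______
[12] _______
_______
_______
__XXXX_
__XX_v_
___XX__
_______
_______
[13] _______
_______
_______
__XXXX_
__XX<X_
___XX__
_______
_______
[14] _______
_______
_______
__XX^X_
__XXXX_
___XX__
_______
_______
[15] _______
_______
_______
__X<_X_
__XXXX_
___XX__
_______
_______
[16] _______
_______
_______
__X__X_
__XvXX_
___XX__
_______
_______
[17] _______
_______
_______
__X__X_
__X_>X_
___XX__
_______
_______
[18] _______
_______
_______
__X_^X_
__X__X_
___XX__
_______
_______
[19] _______
_______
_______
__X_X>_
__X__X_
___XX__
_______
_______
[20] _______
_______
_____^_
__X_X__
__X__X_
___XX__
_______
_______
[21] _______
_______
_____X>
__X_X__
__X__X_
___XX__
_______
_______
[22] _______
_______
_____XX
__X_X_v
__X__X_
___XX__
_______
_______
[23] _______
_______
_____XX
__X_X<X
__X__X_
___XX__
_______
_______
[24] _______
_______
_____^X
__X_XXX
__X__X_
___XX__
_______
_______
[25] _______
_______
____<_X
__X_XXX
__X__X_
___XX__
_______
_______
[26] _______
____^__
____X_X
__X_XXX
__X__X_
___XX__
_______
_______
[27] _______
____X>_
____X_X
__X_XXX
__X__X_
___XX__
_______
_______
[28] _______
____XX_
____XvX
__X_XXX
__X__X_
___XX__
_______
_______
[29] _______
____XX_
____<XX
__X_XXX
__X__X_
___XX__
_______
_______
[30] _______
____XX_
_____XX
__X_vXX
__X__X_
___XX__
_______
_______
[31] _______
____XX_
_____XX
__X__>X
__X__X_
___XX__
_______
_______
[32] _______
____XX_
_____^X
__X___X
__X__X_
___XX__
_______
_______
[33] _______
____XX_
____<_X
__X___X
__X__X_
___XX__
_______
_______
[34] _______
____^X_
____X_X
__X___X
__X__X_
___XX__
_______
_______
[35] _______
___<_X_
____X_X
__X___X
__X__X_
___XX__
_______
_______
[36] ___^___
___X_X_
____X_X
__X___X
__X__X_
___XX__
_______
_______
[37] ___X>__
___X_X_
____X_X
__X___X
__X__X_
___XX__
_______
_______
[38] ___XX__
___XvX_
____X_X
__X___X
__X__X_
___XX__
_______
_______
[39] ___XX__
___<XX_
____X_X
__X___X
__X__X_
___XX__
_______
_______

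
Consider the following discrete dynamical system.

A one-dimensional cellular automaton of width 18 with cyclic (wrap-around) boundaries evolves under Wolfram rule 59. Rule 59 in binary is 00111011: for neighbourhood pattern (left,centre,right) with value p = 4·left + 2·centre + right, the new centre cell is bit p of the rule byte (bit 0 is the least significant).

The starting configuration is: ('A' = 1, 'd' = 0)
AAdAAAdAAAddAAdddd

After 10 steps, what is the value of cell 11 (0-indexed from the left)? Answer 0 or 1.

0

gen 0: AAdAAAdAAAddAAdddd
gen 1: AdAAddAAddAAAdAAAA
gen 2: dAAdAAAdAAAddAAddd
gen 3: AAdAAddAAddAAAdAAA
gen 4: ddAAdAAAdAAAddAAdd
gen 5: AAAdAAddAAddAAAdAA
gen 6: dddAAdAAAdAAAddAAd
gen 7: AAAAdAAddAAddAAAdA
gen 8: ddddAAdAAAdAAAddAA
gen 9: AAAAAdAAddAAddAAAd
gen 10: AddddAAdAAAdAAAddA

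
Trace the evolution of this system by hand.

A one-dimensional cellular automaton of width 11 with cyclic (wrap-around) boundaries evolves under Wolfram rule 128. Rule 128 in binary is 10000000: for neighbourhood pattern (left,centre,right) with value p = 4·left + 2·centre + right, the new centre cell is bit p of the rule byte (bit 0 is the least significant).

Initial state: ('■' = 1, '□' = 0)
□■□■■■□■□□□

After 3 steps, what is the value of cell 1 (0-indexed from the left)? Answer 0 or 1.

0

[0] □■□■■■□■□□□
[1] □□□□■□□□□□□
[2] □□□□□□□□□□□
[3] □□□□□□□□□□□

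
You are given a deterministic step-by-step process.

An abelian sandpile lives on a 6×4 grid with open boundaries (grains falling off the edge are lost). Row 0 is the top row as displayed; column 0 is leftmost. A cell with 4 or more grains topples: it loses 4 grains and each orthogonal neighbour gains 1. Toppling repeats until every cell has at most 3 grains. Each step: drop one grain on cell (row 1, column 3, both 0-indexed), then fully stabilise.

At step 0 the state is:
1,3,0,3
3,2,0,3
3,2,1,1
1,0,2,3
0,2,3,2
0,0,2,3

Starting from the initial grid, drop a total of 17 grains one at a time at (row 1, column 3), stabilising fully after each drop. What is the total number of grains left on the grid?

[0] 1,3,0,3
3,2,0,3
3,2,1,1
1,0,2,3
0,2,3,2
0,0,2,3
[1] 1,3,1,0
3,2,1,1
3,2,1,2
1,0,2,3
0,2,3,2
0,0,2,3
[2] 1,3,1,0
3,2,1,2
3,2,1,2
1,0,2,3
0,2,3,2
0,0,2,3
[3] 1,3,1,0
3,2,1,3
3,2,1,2
1,0,2,3
0,2,3,2
0,0,2,3
[4] 1,3,1,1
3,2,2,0
3,2,1,3
1,0,2,3
0,2,3,2
0,0,2,3
[5] 1,3,1,1
3,2,2,1
3,2,1,3
1,0,2,3
0,2,3,2
0,0,2,3
[6] 1,3,1,1
3,2,2,2
3,2,1,3
1,0,2,3
0,2,3,2
0,0,2,3
[7] 1,3,1,1
3,2,2,3
3,2,1,3
1,0,2,3
0,2,3,2
0,0,2,3
[8] 1,3,1,2
3,2,3,1
3,2,2,1
1,0,3,0
0,2,3,3
0,0,2,3
[9] 1,3,1,2
3,2,3,2
3,2,2,1
1,0,3,0
0,2,3,3
0,0,2,3
[10] 1,3,1,2
3,2,3,3
3,2,2,1
1,0,3,0
0,2,3,3
0,0,2,3
[11] 1,3,2,3
3,3,0,1
3,2,3,2
1,0,3,0
0,2,3,3
0,0,2,3
[12] 1,3,2,3
3,3,0,2
3,2,3,2
1,0,3,0
0,2,3,3
0,0,2,3
[13] 1,3,2,3
3,3,0,3
3,2,3,2
1,0,3,0
0,2,3,3
0,0,2,3
[14] 1,3,3,0
3,3,1,1
3,2,3,3
1,0,3,0
0,2,3,3
0,0,2,3
[15] 1,3,3,0
3,3,1,2
3,2,3,3
1,0,3,0
0,2,3,3
0,0,2,3
[16] 1,3,3,0
3,3,1,3
3,2,3,3
1,0,3,0
0,2,3,3
0,0,2,3
[17] 1,3,3,1
3,3,3,1
3,3,1,1
1,1,1,3
0,3,2,1
0,1,0,1

40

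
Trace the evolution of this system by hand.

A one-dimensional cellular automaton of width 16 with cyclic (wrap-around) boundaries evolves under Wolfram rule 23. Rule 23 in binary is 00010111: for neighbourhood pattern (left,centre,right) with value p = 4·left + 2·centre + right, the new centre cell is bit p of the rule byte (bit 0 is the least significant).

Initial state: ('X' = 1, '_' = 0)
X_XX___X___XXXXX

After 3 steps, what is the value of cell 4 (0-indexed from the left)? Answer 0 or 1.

1

gen 0: X_XX___X___XXXXX
gen 1: ____XXXXXXX_____
gen 2: XXXX_______XXXXX
gen 3: ____XXXXXXX_____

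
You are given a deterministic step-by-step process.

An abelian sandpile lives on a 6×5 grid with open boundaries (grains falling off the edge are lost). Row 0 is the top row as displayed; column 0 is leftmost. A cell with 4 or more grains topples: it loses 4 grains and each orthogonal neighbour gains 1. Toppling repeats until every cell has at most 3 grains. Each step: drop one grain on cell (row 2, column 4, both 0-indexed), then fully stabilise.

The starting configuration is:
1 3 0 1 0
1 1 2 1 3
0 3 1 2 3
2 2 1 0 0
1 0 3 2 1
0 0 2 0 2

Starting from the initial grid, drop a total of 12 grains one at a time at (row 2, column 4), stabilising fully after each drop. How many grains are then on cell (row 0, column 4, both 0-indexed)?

t=0: 1 3 0 1 0
1 1 2 1 3
0 3 1 2 3
2 2 1 0 0
1 0 3 2 1
0 0 2 0 2
t=1: 1 3 0 1 1
1 1 2 2 0
0 3 1 3 1
2 2 1 0 1
1 0 3 2 1
0 0 2 0 2
t=2: 1 3 0 1 1
1 1 2 2 0
0 3 1 3 2
2 2 1 0 1
1 0 3 2 1
0 0 2 0 2
t=3: 1 3 0 1 1
1 1 2 2 0
0 3 1 3 3
2 2 1 0 1
1 0 3 2 1
0 0 2 0 2
t=4: 1 3 0 1 1
1 1 2 3 1
0 3 2 0 1
2 2 1 1 2
1 0 3 2 1
0 0 2 0 2
t=5: 1 3 0 1 1
1 1 2 3 1
0 3 2 0 2
2 2 1 1 2
1 0 3 2 1
0 0 2 0 2
t=6: 1 3 0 1 1
1 1 2 3 1
0 3 2 0 3
2 2 1 1 2
1 0 3 2 1
0 0 2 0 2
t=7: 1 3 0 1 1
1 1 2 3 2
0 3 2 1 0
2 2 1 1 3
1 0 3 2 1
0 0 2 0 2
t=8: 1 3 0 1 1
1 1 2 3 2
0 3 2 1 1
2 2 1 1 3
1 0 3 2 1
0 0 2 0 2
t=9: 1 3 0 1 1
1 1 2 3 2
0 3 2 1 2
2 2 1 1 3
1 0 3 2 1
0 0 2 0 2
t=10: 1 3 0 1 1
1 1 2 3 2
0 3 2 1 3
2 2 1 1 3
1 0 3 2 1
0 0 2 0 2
t=11: 1 3 0 1 1
1 1 2 3 3
0 3 2 2 1
2 2 1 2 0
1 0 3 2 2
0 0 2 0 2
t=12: 1 3 0 1 1
1 1 2 3 3
0 3 2 2 2
2 2 1 2 0
1 0 3 2 2
0 0 2 0 2

1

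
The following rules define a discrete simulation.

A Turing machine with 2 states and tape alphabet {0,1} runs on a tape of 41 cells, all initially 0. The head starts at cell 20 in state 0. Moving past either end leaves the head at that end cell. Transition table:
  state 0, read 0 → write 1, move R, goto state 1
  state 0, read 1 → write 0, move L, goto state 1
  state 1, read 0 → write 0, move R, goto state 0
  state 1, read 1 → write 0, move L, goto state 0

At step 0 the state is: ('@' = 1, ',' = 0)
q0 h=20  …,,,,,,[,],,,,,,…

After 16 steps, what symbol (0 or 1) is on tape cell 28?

[0] q0 h=20  …,,,,,,[,],,,,,,…
[1] q1 h=21  …,,,,,@[,],,,,,,…
[2] q0 h=22  …,,,,@,[,],,,,,,…
[3] q1 h=23  …,,,@,@[,],,,,,,…
[4] q0 h=24  …,,@,@,[,],,,,,,…
[5] q1 h=25  …,@,@,@[,],,,,,,…
[6] q0 h=26  …@,@,@,[,],,,,,,…
[7] q1 h=27  …,@,@,@[,],,,,,,…
[8] q0 h=28  …@,@,@,[,],,,,,,…
[9] q1 h=29  …,@,@,@[,],,,,,,…
[10] q0 h=30  …@,@,@,[,],,,,,,…
[11] q1 h=31  …,@,@,@[,],,,,,,…
[12] q0 h=32  …@,@,@,[,],,,,,,…
[13] q1 h=33  …,@,@,@[,],,,,,,…
[14] q0 h=34  …@,@,@,[,],,,,,,|
[15] q1 h=35  …,@,@,@[,],,,,,|
[16] q0 h=36  …@,@,@,[,],,,,|

1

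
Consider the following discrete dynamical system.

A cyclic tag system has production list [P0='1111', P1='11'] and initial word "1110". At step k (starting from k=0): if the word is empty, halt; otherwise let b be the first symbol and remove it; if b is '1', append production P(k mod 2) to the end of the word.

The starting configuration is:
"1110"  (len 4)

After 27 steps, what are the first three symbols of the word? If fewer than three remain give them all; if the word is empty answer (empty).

111

t=0: "1110"  (len 4)
t=1: "1101111"  (len 7)
t=2: "10111111"  (len 8)
t=3: "01111111111"  (len 11)
t=4: "1111111111"  (len 10)
t=5: "1111111111111"  (len 13)
t=6: "11111111111111"  (len 14)
t=7: "11111111111111111"  (len 17)
t=8: "111111111111111111"  (len 18)
t=9: "111111111111111111111"  (len 21)
t=10: "1111111111111111111111"  (len 22)
t=11: "1111111111111111111111111"  (len 25)
t=12: "11111111111111111111111111"  (len 26)
t=13: "11111111111111111111111111111"  (len 29)
t=14: "111111111111111111111111111111"  (len 30)
t=15: "111111111111111111111111111111111"  (len 33)
t=16: "1111111111111111111111111111111111"  (len 34)
t=17: "1111111111111111111111111111111111111"  (len 37)
t=18: "11111111111111111111111111111111111111"  (len 38)
t=19: "11111111111111111111111111111111111111111"  (len 41)
t=20: "111111111111111111111111111111111111111111"  (len 42)
t=21: "111111111111111111111111111111111111111111111"  (len 45)
t=22: "1111111111111111111111111111111111111111111111"  (len 46)
t=23: "1111111111111111111111111111111111111111111111111"  (len 49)
t=24: "11111111111111111111111111111111111111111111111111"  (len 50)
t=25: "11111111111111111111111111111111111111111111111111111"  (len 53)
t=26: "111111111111111111111111111111111111111111111111111111"  (len 54)
t=27: "111111111111111111111111111111111111111111111111111111111"  (len 57)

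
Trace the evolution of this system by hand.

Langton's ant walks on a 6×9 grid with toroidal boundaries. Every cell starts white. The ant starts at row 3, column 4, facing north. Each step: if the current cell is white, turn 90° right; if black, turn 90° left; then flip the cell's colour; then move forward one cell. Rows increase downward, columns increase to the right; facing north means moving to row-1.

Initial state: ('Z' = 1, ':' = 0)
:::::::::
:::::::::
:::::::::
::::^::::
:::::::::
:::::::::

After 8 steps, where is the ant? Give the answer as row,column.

3,4

step 0: :::::::::
:::::::::
:::::::::
::::^::::
:::::::::
:::::::::
step 1: :::::::::
:::::::::
:::::::::
::::Z>:::
:::::::::
:::::::::
step 2: :::::::::
:::::::::
:::::::::
::::ZZ:::
:::::v:::
:::::::::
step 3: :::::::::
:::::::::
:::::::::
::::ZZ:::
::::<Z:::
:::::::::
step 4: :::::::::
:::::::::
:::::::::
::::^Z:::
::::ZZ:::
:::::::::
step 5: :::::::::
:::::::::
:::::::::
:::<:Z:::
::::ZZ:::
:::::::::
step 6: :::::::::
:::::::::
:::^:::::
:::Z:Z:::
::::ZZ:::
:::::::::
step 7: :::::::::
:::::::::
:::Z>::::
:::Z:Z:::
::::ZZ:::
:::::::::
step 8: :::::::::
:::::::::
:::ZZ::::
:::ZvZ:::
::::ZZ:::
:::::::::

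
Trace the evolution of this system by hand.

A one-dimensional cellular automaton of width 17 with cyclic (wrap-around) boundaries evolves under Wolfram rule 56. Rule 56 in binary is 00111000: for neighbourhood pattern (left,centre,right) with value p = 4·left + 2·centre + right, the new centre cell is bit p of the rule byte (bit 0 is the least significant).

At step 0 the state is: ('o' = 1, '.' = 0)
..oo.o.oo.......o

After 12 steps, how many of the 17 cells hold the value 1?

6

t=0: ..oo.o.oo.......o
t=1: o.o.o.oo.o.......
t=2: .o.o.oo.o.o......
t=3: ..o.oo.o.o.o.....
t=4: ...oo.o.o.o.o....
t=5: ...o.o.o.o.o.o...
t=6: ....o.o.o.o.o.o..
t=7: .....o.o.o.o.o.o.
t=8: ......o.o.o.o.o.o
t=9: o......o.o.o.o.o.
t=10: .o......o.o.o.o.o
t=11: o.o......o.o.o.o.
t=12: .o.o......o.o.o.o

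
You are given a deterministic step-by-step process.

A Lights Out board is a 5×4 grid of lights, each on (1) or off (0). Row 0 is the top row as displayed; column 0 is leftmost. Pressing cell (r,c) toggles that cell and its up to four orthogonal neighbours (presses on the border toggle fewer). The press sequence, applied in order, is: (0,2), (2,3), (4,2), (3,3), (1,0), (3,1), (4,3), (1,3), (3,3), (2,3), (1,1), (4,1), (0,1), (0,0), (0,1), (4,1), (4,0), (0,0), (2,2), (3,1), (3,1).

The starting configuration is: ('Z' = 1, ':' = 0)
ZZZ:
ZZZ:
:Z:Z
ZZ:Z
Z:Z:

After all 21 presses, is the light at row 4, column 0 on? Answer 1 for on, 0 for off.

[0] ZZZ:
ZZZ:
:Z:Z
ZZ:Z
Z:Z:
[1] Z::Z
ZZ::
:Z:Z
ZZ:Z
Z:Z:
[2] Z::Z
ZZ:Z
:ZZ:
ZZ::
Z:Z:
[3] Z::Z
ZZ:Z
:ZZ:
ZZZ:
ZZ:Z
[4] Z::Z
ZZ:Z
:ZZZ
ZZ:Z
ZZ::
[5] :::Z
:::Z
ZZZZ
ZZ:Z
ZZ::
[6] :::Z
:::Z
Z:ZZ
::ZZ
Z:::
[7] :::Z
:::Z
Z:ZZ
::Z:
Z:ZZ
[8] ::::
::Z:
Z:Z:
::Z:
Z:ZZ
[9] ::::
::Z:
Z:ZZ
:::Z
Z:Z:
[10] ::::
::ZZ
Z:::
::::
Z:Z:
[11] :Z::
ZZ:Z
ZZ::
::::
Z:Z:
[12] :Z::
ZZ:Z
ZZ::
:Z::
:Z::
[13] Z:Z:
Z::Z
ZZ::
:Z::
:Z::
[14] :ZZ:
:::Z
ZZ::
:Z::
:Z::
[15] Z:::
:Z:Z
ZZ::
:Z::
:Z::
[16] Z:::
:Z:Z
ZZ::
::::
Z:Z:
[17] Z:::
:Z:Z
ZZ::
Z:::
:ZZ:
[18] :Z::
ZZ:Z
ZZ::
Z:::
:ZZ:
[19] :Z::
ZZZZ
Z:ZZ
Z:Z:
:ZZ:
[20] :Z::
ZZZZ
ZZZZ
:Z::
::Z:
[21] :Z::
ZZZZ
Z:ZZ
Z:Z:
:ZZ:

0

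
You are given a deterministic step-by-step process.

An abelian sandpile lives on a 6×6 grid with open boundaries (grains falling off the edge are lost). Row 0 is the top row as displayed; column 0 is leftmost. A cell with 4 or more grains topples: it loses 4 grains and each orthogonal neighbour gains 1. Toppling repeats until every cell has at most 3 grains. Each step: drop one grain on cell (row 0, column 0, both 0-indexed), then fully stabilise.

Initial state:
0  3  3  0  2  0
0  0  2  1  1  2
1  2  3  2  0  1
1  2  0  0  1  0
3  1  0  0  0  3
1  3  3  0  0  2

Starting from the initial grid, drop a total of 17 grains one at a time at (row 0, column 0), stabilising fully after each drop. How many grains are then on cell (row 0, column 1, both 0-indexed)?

[0] 0  3  3  0  2  0
0  0  2  1  1  2
1  2  3  2  0  1
1  2  0  0  1  0
3  1  0  0  0  3
1  3  3  0  0  2
[1] 1  3  3  0  2  0
0  0  2  1  1  2
1  2  3  2  0  1
1  2  0  0  1  0
3  1  0  0  0  3
1  3  3  0  0  2
[2] 2  3  3  0  2  0
0  0  2  1  1  2
1  2  3  2  0  1
1  2  0  0  1  0
3  1  0  0  0  3
1  3  3  0  0  2
[3] 3  3  3  0  2  0
0  0  2  1  1  2
1  2  3  2  0  1
1  2  0  0  1  0
3  1  0  0  0  3
1  3  3  0  0  2
[4] 1  1  0  1  2  0
1  1  3  1  1  2
1  2  3  2  0  1
1  2  0  0  1  0
3  1  0  0  0  3
1  3  3  0  0  2
[5] 2  1  0  1  2  0
1  1  3  1  1  2
1  2  3  2  0  1
1  2  0  0  1  0
3  1  0  0  0  3
1  3  3  0  0  2
[6] 3  1  0  1  2  0
1  1  3  1  1  2
1  2  3  2  0  1
1  2  0  0  1  0
3  1  0  0  0  3
1  3  3  0  0  2
[7] 0  2  0  1  2  0
2  1  3  1  1  2
1  2  3  2  0  1
1  2  0  0  1  0
3  1  0  0  0  3
1  3  3  0  0  2
[8] 1  2  0  1  2  0
2  1  3  1  1  2
1  2  3  2  0  1
1  2  0  0  1  0
3  1  0  0  0  3
1  3  3  0  0  2
[9] 2  2  0  1  2  0
2  1  3  1  1  2
1  2  3  2  0  1
1  2  0  0  1  0
3  1  0  0  0  3
1  3  3  0  0  2
[10] 3  2  0  1  2  0
2  1  3  1  1  2
1  2  3  2  0  1
1  2  0  0  1  0
3  1  0  0  0  3
1  3  3  0  0  2
[11] 0  3  0  1  2  0
3  1  3  1  1  2
1  2  3  2  0  1
1  2  0  0  1  0
3  1  0  0  0  3
1  3  3  0  0  2
[12] 1  3  0  1  2  0
3  1  3  1  1  2
1  2  3  2  0  1
1  2  0  0  1  0
3  1  0  0  0  3
1  3  3  0  0  2
[13] 2  3  0  1  2  0
3  1  3  1  1  2
1  2  3  2  0  1
1  2  0  0  1  0
3  1  0  0  0  3
1  3  3  0  0  2
[14] 3  3  0  1  2  0
3  1  3  1  1  2
1  2  3  2  0  1
1  2  0  0  1  0
3  1  0  0  0  3
1  3  3  0  0  2
[15] 2  0  1  1  2  0
0  3  3  1  1  2
2  2  3  2  0  1
1  2  0  0  1  0
3  1  0  0  0  3
1  3  3  0  0  2
[16] 3  0  1  1  2  0
0  3  3  1  1  2
2  2  3  2  0  1
1  2  0  0  1  0
3  1  0  0  0  3
1  3  3  0  0  2
[17] 0  1  1  1  2  0
1  3  3  1  1  2
2  2  3  2  0  1
1  2  0  0  1  0
3  1  0  0  0  3
1  3  3  0  0  2

1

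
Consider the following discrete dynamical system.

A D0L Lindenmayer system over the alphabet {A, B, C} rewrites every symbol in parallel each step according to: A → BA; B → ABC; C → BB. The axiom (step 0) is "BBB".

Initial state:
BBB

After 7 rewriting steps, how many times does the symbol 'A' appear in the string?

step 0: BBB
step 1: ABCABCABC
step 2: BAABCBBBAABCBBBAABCBB
step 3: ABCBABAABCBBABCABCABCBABAABCBBABCABCABCBABAABCBBABCABC
step 4: BAABCBBABCBAABCBABAABCBBABCABCBAABCBBBAABCBBBAABCBBABCBAAB…BAABCBBBAABCBBBAABCBBABCBAABCBABAABCBBABCABCBAABCBBBAABCBB  (len 132)
step 5: ABCBABAABCBBABCABCBAABCBBABCBABAABCBBABCBAABCBABAABCBBABCA…BBABCABCBAABCBBBAABCBBABCBABAABCBBABCABCABCBABAABCBBABCABC  (len 330)
step 6: BAABCBBABCBAABCBABAABCBBABCABCBAABCBBBAABCBBABCBABAABCBBAB…BAABCBBBAABCBBBAABCBBABCBAABCBABAABCBBABCABCBAABCBBBAABCBB  (len 816)
step 7: ABCBABAABCBBABCABCBAABCBBABCBABAABCBBABCBAABCBABAABCBBABCA…BBABCABCBAABCBBBAABCBBABCBABAABCBBABCABCABCBABAABCBBABCABC  (len 2028)

660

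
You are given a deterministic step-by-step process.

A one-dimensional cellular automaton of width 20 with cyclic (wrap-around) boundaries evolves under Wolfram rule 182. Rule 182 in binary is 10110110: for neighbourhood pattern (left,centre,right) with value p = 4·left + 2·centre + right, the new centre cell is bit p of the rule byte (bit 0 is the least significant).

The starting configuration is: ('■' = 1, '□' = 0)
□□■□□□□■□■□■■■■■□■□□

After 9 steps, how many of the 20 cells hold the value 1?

16

k=0  □□■□□□□■□■□■■■■■□■□□
k=1  □■■■□□■■■■■□■■■□■■■□
k=2  ■□■□■■□■■■□■□■□■□■□■
k=3  □■■■□□■□■□■■■■■■■■■□
k=4  ■□■□■■■■■■□■■■■■■■□■
k=5  □■■■□■■■■□■□■■■■■□■□
k=6  ■□■□■□■■□■■■□■■■□■■■
k=7  □■■■■■□□■□■□■□■□■□■■
k=8  ■□■■■□■■■■■■■■■■■■□□
k=9  ■■□■□■□■■■■■■■■■■□■■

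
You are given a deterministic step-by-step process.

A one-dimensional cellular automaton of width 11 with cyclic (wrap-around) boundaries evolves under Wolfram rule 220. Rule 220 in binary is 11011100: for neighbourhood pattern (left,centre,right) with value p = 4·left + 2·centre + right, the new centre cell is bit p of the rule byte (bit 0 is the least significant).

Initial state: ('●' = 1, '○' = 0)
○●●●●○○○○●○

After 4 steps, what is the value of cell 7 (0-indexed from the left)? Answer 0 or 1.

t=0: ○●●●●○○○○●○
t=1: ○●●●●●○○○●●
t=2: ○●●●●●●○○●●
t=3: ○●●●●●●●○●●
t=4: ○●●●●●●●○●●

1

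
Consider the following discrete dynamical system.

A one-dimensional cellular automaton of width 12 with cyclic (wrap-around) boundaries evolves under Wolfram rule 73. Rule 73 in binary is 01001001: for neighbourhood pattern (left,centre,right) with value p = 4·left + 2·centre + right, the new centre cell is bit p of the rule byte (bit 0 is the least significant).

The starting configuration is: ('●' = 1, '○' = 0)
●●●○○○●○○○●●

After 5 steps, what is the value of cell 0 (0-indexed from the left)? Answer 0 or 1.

gen 0: ●●●○○○●○○○●●
gen 1: ○○●○●○○○●○●○
gen 2: ●○○○○○●○○○○○
gen 3: ○○●●●○○○●●●○
gen 4: ●○●○●○●○●○●○
gen 5: ○○○○○○○○○○○○

0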